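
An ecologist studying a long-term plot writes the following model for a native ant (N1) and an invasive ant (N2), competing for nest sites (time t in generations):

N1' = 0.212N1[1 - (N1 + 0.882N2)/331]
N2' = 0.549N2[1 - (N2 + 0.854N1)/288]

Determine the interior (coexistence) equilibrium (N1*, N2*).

Setting both brackets to zero gives the nullclines N1 + 0.882N2 = 331 and 0.854N1 + N2 = 288.
Substituting N2 = 288 - 0.854N1 into the first: N1(1 - 0.882·0.854) = 331 - 0.882·288.
So N1* = 77/0.247 = 312, and then N2* = 288 - 0.854·312 = 21.6.

N1* ≈ 312, N2* ≈ 21.6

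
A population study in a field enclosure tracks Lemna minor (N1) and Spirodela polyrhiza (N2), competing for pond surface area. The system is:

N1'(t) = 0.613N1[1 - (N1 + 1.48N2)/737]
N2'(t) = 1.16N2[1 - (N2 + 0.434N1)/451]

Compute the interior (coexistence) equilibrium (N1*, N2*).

N1* ≈ 194, N2* ≈ 367

Setting both brackets to zero gives the nullclines N1 + 1.48N2 = 737 and 0.434N1 + N2 = 451.
Substituting N2 = 451 - 0.434N1 into the first: N1(1 - 1.48·0.434) = 737 - 1.48·451.
So N1* = 69.5/0.358 = 194, and then N2* = 451 - 0.434·194 = 367.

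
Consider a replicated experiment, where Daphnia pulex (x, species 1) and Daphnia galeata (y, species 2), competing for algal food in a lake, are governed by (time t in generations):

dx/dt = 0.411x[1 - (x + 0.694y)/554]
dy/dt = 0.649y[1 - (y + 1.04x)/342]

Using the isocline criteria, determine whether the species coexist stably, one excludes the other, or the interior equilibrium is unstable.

Compare the nullcline intercepts: K1/α12 = 554/0.694 = 798 > K2 = 342; K2/α21 = 342/1.04 = 329 < K1 = 554.
Since the inequalities point opposite ways, species 1 can invade but species 2 cannot.

species 1 excludes species 2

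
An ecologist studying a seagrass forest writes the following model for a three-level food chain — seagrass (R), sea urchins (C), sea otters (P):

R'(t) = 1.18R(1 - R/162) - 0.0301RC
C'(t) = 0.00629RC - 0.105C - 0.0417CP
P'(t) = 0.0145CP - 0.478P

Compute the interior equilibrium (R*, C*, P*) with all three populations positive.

From dP/dt = 0: 0.0145C* = 0.478, so C* = 33.
From dR/dt = 0: 1.18(1 - R*/162) = 0.0301·33, giving R* = 162·(1 - 0.841) = 25.8.
From dC/dt = 0: 0.00629·25.8 - 0.105 = 0.0417P*, so P* = 0.0571/0.0417 = 1.37.

R* ≈ 25.8, C* ≈ 33, P* ≈ 1.37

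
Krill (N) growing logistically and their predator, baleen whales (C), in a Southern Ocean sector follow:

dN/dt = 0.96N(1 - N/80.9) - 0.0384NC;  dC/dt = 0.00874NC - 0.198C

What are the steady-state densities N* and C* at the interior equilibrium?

N* ≈ 22.7, C* ≈ 18

From dC/dt = 0 with C > 0: 0.00874N* = 0.198, so N* = 22.7.
Substitute into dN/dt = 0: 0.96(1 - 22.7/80.9) = 0.0384C*.
The bracket is 0.72, giving C* = 0.691/0.0384 = 18.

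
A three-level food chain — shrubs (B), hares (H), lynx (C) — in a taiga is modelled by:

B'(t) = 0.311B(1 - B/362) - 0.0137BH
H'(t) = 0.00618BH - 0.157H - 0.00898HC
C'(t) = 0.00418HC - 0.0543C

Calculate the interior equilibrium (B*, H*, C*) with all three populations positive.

From dC/dt = 0: 0.00418H* = 0.0543, so H* = 13.
From dB/dt = 0: 0.311(1 - B*/362) = 0.0137·13, giving B* = 362·(1 - 0.572) = 155.
From dH/dt = 0: 0.00618·155 - 0.157 = 0.00898C*, so C* = 0.8/0.00898 = 89.1.

B* ≈ 155, H* ≈ 13, C* ≈ 89.1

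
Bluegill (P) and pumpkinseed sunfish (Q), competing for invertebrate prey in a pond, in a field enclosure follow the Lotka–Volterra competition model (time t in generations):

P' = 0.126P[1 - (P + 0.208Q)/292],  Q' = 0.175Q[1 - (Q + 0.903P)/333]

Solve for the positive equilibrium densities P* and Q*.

P* ≈ 274, Q* ≈ 85.4

Setting both brackets to zero gives the nullclines P + 0.208Q = 292 and 0.903P + Q = 333.
Substituting Q = 333 - 0.903P into the first: P(1 - 0.208·0.903) = 292 - 0.208·333.
So P* = 223/0.812 = 274, and then Q* = 333 - 0.903·274 = 85.4.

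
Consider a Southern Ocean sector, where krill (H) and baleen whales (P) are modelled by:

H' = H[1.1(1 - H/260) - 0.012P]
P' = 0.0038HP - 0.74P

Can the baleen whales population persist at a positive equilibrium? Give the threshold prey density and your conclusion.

Threshold H = 195; K > 195, so yes, the predator persists.

The predator equation gives dP/dt > 0 only when H > 0.74/0.0038 = 195.
Without the predator, H → K = 260. Since 260 > 195, the predator can invade and persist.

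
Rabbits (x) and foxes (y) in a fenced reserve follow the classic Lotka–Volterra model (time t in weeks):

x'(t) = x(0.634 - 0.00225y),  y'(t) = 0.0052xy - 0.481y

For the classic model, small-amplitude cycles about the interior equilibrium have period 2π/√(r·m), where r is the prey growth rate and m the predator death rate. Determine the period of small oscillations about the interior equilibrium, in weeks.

Here r = 0.634 and m = 0.481, so r·m = 0.305.
ω = √0.305 = 0.552 per week, hence T = 2π/ω ≈ 11.4 weeks.

T ≈ 11.4 weeks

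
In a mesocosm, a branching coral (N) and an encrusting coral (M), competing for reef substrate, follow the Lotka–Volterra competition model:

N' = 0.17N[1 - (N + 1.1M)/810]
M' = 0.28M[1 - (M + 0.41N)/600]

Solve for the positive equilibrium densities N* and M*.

Setting both brackets to zero gives the nullclines N + 1.1M = 810 and 0.41N + M = 600.
Substituting M = 600 - 0.41N into the first: N(1 - 1.1·0.41) = 810 - 1.1·600.
So N* = 150/0.549 = 273, and then M* = 600 - 0.41·273 = 488.

N* ≈ 273, M* ≈ 488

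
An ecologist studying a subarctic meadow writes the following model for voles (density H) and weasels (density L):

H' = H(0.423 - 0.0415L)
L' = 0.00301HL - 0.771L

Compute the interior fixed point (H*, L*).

Set dL/dt = 0 with L > 0: 0.00301H - 0.771 = 0, so H* = 0.771/0.00301 = 256.
Set dH/dt = 0 with H > 0: 0.423 - 0.0415L = 0, so L* = 0.423/0.0415 = 10.2.

H* ≈ 256, L* ≈ 10.2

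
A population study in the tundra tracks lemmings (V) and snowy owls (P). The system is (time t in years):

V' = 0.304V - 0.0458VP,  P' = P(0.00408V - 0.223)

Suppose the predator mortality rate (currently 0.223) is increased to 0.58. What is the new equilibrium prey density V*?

At the interior fixed point, setting dP/dt = 0 with P > 0 fixes V* = (predator death rate)/(VP coefficient) — independent of the other coefficients.
With the change, V* = 0.58/0.00408 = 142; it rises from 54.7.

V* ≈ 142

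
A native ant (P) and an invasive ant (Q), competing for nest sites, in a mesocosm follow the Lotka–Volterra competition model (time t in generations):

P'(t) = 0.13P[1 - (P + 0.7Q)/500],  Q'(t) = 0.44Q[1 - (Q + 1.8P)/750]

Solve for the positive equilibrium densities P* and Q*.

Setting both brackets to zero gives the nullclines P + 0.7Q = 500 and 1.8P + Q = 750.
Substituting Q = 750 - 1.8P into the first: P(1 - 0.7·1.8) = 500 - 0.7·750.
So P* = -25/-0.26 = 96.2, and then Q* = 750 - 1.8·96.2 = 577.

P* ≈ 96.2, Q* ≈ 577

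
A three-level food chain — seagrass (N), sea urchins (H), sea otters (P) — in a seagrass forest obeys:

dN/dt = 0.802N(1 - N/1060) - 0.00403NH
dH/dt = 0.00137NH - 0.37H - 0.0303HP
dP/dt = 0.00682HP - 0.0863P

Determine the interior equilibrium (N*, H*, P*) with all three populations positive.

N* ≈ 993, H* ≈ 12.7, P* ≈ 32.7

From dP/dt = 0: 0.00682H* = 0.0863, so H* = 12.7.
From dN/dt = 0: 0.802(1 - N*/1060) = 0.00403·12.7, giving N* = 1060·(1 - 0.0636) = 993.
From dH/dt = 0: 0.00137·993 - 0.37 = 0.0303P*, so P* = 0.99/0.0303 = 32.7.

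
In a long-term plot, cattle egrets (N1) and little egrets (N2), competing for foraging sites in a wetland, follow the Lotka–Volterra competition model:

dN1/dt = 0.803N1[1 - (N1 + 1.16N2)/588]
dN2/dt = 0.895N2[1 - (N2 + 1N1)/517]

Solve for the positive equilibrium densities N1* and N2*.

Setting both brackets to zero gives the nullclines N1 + 1.16N2 = 588 and 1N1 + N2 = 517.
Substituting N2 = 517 - 1N1 into the first: N1(1 - 1.16·1) = 588 - 1.16·517.
So N1* = -11.7/-0.16 = 73.2, and then N2* = 517 - 1·73.2 = 444.

N1* ≈ 73.2, N2* ≈ 444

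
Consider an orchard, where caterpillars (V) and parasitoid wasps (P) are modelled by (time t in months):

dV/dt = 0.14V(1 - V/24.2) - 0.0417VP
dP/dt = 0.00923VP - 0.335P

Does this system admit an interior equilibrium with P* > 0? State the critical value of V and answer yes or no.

Threshold V = 36.3; K < 36.3, so no, the predator goes extinct.

The predator equation gives dP/dt > 0 only when V > 0.335/0.00923 = 36.3.
Without the predator, V → K = 24.2. Since 24.2 < 36.3, the predator cannot invade.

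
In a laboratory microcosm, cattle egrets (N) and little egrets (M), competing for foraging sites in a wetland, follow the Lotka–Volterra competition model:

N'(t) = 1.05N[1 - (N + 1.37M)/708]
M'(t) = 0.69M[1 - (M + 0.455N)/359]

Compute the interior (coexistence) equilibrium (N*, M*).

Setting both brackets to zero gives the nullclines N + 1.37M = 708 and 0.455N + M = 359.
Substituting M = 359 - 0.455N into the first: N(1 - 1.37·0.455) = 708 - 1.37·359.
So N* = 216/0.377 = 574, and then M* = 359 - 0.455·574 = 97.9.

N* ≈ 574, M* ≈ 97.9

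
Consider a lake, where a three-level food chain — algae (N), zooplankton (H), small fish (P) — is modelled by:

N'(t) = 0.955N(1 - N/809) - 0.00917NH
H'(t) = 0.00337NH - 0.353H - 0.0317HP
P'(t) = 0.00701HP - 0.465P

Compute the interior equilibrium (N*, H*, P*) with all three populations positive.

N* ≈ 294, H* ≈ 66.3, P* ≈ 20.1

From dP/dt = 0: 0.00701H* = 0.465, so H* = 66.3.
From dN/dt = 0: 0.955(1 - N*/809) = 0.00917·66.3, giving N* = 809·(1 - 0.637) = 294.
From dH/dt = 0: 0.00337·294 - 0.353 = 0.0317P*, so P* = 0.637/0.0317 = 20.1.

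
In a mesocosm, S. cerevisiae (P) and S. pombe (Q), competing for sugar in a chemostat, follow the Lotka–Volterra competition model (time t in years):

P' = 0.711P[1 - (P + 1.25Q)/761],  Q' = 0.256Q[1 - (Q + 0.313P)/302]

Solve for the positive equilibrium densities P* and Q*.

P* ≈ 630, Q* ≈ 105

Setting both brackets to zero gives the nullclines P + 1.25Q = 761 and 0.313P + Q = 302.
Substituting Q = 302 - 0.313P into the first: P(1 - 1.25·0.313) = 761 - 1.25·302.
So P* = 384/0.609 = 630, and then Q* = 302 - 0.313·630 = 105.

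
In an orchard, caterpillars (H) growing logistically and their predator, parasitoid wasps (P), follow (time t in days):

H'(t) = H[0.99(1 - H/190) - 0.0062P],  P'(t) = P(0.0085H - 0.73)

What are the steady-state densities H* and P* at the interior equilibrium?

From dP/dt = 0 with P > 0: 0.0085H* = 0.73, so H* = 85.9.
Substitute into dH/dt = 0: 0.99(1 - 85.9/190) = 0.0062P*.
The bracket is 0.548, giving P* = 0.543/0.0062 = 87.5.

H* ≈ 85.9, P* ≈ 87.5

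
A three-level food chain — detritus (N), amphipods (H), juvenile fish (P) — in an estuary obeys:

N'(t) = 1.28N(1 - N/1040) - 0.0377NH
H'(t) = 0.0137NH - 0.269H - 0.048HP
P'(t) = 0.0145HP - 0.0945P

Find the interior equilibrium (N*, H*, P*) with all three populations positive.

From dP/dt = 0: 0.0145H* = 0.0945, so H* = 6.52.
From dN/dt = 0: 1.28(1 - N*/1040) = 0.0377·6.52, giving N* = 1040·(1 - 0.192) = 840.
From dH/dt = 0: 0.0137·840 - 0.269 = 0.048P*, so P* = 11.2/0.048 = 234.

N* ≈ 840, H* ≈ 6.52, P* ≈ 234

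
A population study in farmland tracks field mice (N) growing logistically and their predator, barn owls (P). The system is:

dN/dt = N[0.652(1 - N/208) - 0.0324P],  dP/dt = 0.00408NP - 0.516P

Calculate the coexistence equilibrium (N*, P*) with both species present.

N* ≈ 126, P* ≈ 7.89

From dP/dt = 0 with P > 0: 0.00408N* = 0.516, so N* = 126.
Substitute into dN/dt = 0: 0.652(1 - 126/208) = 0.0324P*.
The bracket is 0.392, giving P* = 0.256/0.0324 = 7.89.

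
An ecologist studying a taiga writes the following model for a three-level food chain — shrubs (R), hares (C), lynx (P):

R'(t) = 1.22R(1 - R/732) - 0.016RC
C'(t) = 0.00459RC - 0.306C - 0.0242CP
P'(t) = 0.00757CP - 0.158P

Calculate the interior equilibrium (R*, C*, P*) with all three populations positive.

R* ≈ 532, C* ≈ 20.9, P* ≈ 88.2

From dP/dt = 0: 0.00757C* = 0.158, so C* = 20.9.
From dR/dt = 0: 1.22(1 - R*/732) = 0.016·20.9, giving R* = 732·(1 - 0.274) = 532.
From dC/dt = 0: 0.00459·532 - 0.306 = 0.0242P*, so P* = 2.13/0.0242 = 88.2.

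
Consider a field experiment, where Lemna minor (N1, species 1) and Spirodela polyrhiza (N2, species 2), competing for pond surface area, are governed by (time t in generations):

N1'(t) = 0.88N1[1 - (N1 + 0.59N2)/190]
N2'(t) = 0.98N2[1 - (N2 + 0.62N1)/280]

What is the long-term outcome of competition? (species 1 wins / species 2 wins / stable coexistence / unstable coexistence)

Compare the nullcline intercepts: K1/α12 = 190/0.59 = 322 > K2 = 280; K2/α21 = 280/0.62 = 452 > K1 = 190.
Since both inequalities hold, each species can invade when rare, so the interior equilibrium is stable.

stable coexistence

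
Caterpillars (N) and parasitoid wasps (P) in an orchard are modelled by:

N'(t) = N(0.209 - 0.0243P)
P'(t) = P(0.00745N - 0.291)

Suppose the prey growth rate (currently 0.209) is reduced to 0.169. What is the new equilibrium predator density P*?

P* ≈ 6.95

At the interior fixed point, setting dN/dt = 0 with N > 0 fixes P* = (prey growth rate)/(NP coefficient) — independent of the other coefficients.
With the change, P* = 0.169/0.0243 = 6.95; it falls from 8.6.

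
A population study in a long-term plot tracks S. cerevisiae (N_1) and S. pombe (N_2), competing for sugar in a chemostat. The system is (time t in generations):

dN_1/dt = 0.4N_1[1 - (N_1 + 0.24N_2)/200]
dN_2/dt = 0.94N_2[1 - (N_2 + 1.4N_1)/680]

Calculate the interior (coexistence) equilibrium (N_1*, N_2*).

Setting both brackets to zero gives the nullclines N_1 + 0.24N_2 = 200 and 1.4N_1 + N_2 = 680.
Substituting N_2 = 680 - 1.4N_1 into the first: N_1(1 - 0.24·1.4) = 200 - 0.24·680.
So N_1* = 36.8/0.664 = 55.4, and then N_2* = 680 - 1.4·55.4 = 602.

N_1* ≈ 55.4, N_2* ≈ 602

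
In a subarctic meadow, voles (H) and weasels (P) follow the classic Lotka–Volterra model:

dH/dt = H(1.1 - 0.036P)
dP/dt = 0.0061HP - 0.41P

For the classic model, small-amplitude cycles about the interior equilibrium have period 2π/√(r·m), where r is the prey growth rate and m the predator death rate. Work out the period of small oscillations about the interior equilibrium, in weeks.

Here r = 1.1 and m = 0.41, so r·m = 0.451.
ω = √0.451 = 0.672 per week, hence T = 2π/ω ≈ 9.36 weeks.

T ≈ 9.36 weeks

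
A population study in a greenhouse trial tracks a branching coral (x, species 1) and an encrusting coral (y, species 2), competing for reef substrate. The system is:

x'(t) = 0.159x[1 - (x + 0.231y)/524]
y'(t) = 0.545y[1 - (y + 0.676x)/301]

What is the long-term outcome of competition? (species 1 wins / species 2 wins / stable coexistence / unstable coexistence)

Compare the nullcline intercepts: K1/α12 = 524/0.231 = 2270 > K2 = 301; K2/α21 = 301/0.676 = 445 < K1 = 524.
Since the inequalities point opposite ways, species 1 can invade but species 2 cannot.

species 1 excludes species 2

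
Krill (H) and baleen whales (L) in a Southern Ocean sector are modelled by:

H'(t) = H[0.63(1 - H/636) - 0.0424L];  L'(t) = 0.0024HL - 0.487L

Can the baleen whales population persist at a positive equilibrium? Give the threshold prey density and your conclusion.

Threshold H = 203; K > 203, so yes, the predator persists.

The predator equation gives dL/dt > 0 only when H > 0.487/0.0024 = 203.
Without the predator, H → K = 636. Since 636 > 203, the predator can invade and persist.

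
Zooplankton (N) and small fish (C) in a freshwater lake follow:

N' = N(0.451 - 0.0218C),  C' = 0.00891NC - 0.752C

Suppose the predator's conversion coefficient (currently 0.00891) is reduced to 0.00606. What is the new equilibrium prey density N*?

At the interior fixed point, setting dC/dt = 0 with C > 0 fixes N* = (predator death rate)/(NC coefficient) — independent of the other coefficients.
With the change, N* = 0.752/0.00606 = 124; it rises from 84.4.

N* ≈ 124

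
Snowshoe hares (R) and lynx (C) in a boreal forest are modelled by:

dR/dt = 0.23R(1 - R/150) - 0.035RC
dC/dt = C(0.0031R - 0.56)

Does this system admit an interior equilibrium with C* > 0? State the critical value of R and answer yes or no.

Threshold R = 181; K < 181, so no, the predator goes extinct.

The predator equation gives dC/dt > 0 only when R > 0.56/0.0031 = 181.
Without the predator, R → K = 150. Since 150 < 181, the predator cannot invade.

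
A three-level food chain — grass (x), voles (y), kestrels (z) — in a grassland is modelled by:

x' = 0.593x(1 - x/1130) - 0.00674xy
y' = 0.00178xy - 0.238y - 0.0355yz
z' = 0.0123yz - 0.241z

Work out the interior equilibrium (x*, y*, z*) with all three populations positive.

x* ≈ 878, y* ≈ 19.6, z* ≈ 37.3

From dz/dt = 0: 0.0123y* = 0.241, so y* = 19.6.
From dx/dt = 0: 0.593(1 - x*/1130) = 0.00674·19.6, giving x* = 1130·(1 - 0.223) = 878.
From dy/dt = 0: 0.00178·878 - 0.238 = 0.0355z*, so z* = 1.33/0.0355 = 37.3.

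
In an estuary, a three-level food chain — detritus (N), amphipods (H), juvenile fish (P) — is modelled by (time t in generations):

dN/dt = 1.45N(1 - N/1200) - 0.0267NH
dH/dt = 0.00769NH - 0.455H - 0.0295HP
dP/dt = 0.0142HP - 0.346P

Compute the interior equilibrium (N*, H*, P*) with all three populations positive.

From dP/dt = 0: 0.0142H* = 0.346, so H* = 24.4.
From dN/dt = 0: 1.45(1 - N*/1200) = 0.0267·24.4, giving N* = 1200·(1 - 0.449) = 662.
From dH/dt = 0: 0.00769·662 - 0.455 = 0.0295P*, so P* = 4.63/0.0295 = 157.

N* ≈ 662, H* ≈ 24.4, P* ≈ 157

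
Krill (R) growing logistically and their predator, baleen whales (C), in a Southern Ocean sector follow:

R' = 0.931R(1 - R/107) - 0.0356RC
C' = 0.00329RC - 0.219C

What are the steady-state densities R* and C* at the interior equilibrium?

R* ≈ 66.6, C* ≈ 9.88

From dC/dt = 0 with C > 0: 0.00329R* = 0.219, so R* = 66.6.
Substitute into dR/dt = 0: 0.931(1 - 66.6/107) = 0.0356C*.
The bracket is 0.378, giving C* = 0.352/0.0356 = 9.88.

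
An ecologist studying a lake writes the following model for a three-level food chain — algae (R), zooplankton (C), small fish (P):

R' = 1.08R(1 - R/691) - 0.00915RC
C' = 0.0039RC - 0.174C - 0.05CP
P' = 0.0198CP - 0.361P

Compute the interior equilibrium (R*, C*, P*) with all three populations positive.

From dP/dt = 0: 0.0198C* = 0.361, so C* = 18.2.
From dR/dt = 0: 1.08(1 - R*/691) = 0.00915·18.2, giving R* = 691·(1 - 0.154) = 584.
From dC/dt = 0: 0.0039·584 - 0.174 = 0.05P*, so P* = 2.1/0.05 = 42.1.

R* ≈ 584, C* ≈ 18.2, P* ≈ 42.1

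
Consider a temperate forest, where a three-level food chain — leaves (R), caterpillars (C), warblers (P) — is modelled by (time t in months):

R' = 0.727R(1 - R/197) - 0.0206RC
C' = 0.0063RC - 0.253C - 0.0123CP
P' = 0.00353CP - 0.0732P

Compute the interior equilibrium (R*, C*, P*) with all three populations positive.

R* ≈ 81.2, C* ≈ 20.7, P* ≈ 21

From dP/dt = 0: 0.00353C* = 0.0732, so C* = 20.7.
From dR/dt = 0: 0.727(1 - R*/197) = 0.0206·20.7, giving R* = 197·(1 - 0.588) = 81.2.
From dC/dt = 0: 0.0063·81.2 - 0.253 = 0.0123P*, so P* = 0.259/0.0123 = 21.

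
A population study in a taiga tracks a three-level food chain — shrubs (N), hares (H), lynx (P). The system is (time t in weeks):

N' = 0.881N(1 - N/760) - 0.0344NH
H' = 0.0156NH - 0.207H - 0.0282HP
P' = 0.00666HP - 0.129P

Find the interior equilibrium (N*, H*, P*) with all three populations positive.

From dP/dt = 0: 0.00666H* = 0.129, so H* = 19.4.
From dN/dt = 0: 0.881(1 - N*/760) = 0.0344·19.4, giving N* = 760·(1 - 0.756) = 185.
From dH/dt = 0: 0.0156·185 - 0.207 = 0.0282P*, so P* = 2.68/0.0282 = 95.1.

N* ≈ 185, H* ≈ 19.4, P* ≈ 95.1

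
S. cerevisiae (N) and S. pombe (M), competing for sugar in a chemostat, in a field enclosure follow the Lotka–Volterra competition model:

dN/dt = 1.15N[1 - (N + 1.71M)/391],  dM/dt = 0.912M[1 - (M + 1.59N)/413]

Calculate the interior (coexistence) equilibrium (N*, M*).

N* ≈ 183, M* ≈ 121

Setting both brackets to zero gives the nullclines N + 1.71M = 391 and 1.59N + M = 413.
Substituting M = 413 - 1.59N into the first: N(1 - 1.71·1.59) = 391 - 1.71·413.
So N* = -315/-1.72 = 183, and then M* = 413 - 1.59·183 = 121.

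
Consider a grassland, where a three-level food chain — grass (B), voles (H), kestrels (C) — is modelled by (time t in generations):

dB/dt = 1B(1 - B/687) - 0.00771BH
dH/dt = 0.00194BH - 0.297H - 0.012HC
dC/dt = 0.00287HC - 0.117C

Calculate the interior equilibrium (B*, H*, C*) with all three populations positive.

B* ≈ 471, H* ≈ 40.8, C* ≈ 51.4

From dC/dt = 0: 0.00287H* = 0.117, so H* = 40.8.
From dB/dt = 0: 1(1 - B*/687) = 0.00771·40.8, giving B* = 687·(1 - 0.314) = 471.
From dH/dt = 0: 0.00194·471 - 0.297 = 0.012C*, so C* = 0.617/0.012 = 51.4.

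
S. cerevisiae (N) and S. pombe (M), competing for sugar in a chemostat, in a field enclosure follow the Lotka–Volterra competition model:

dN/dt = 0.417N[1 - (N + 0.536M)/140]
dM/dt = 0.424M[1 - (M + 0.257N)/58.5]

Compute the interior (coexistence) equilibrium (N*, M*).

N* ≈ 126, M* ≈ 26.1

Setting both brackets to zero gives the nullclines N + 0.536M = 140 and 0.257N + M = 58.5.
Substituting M = 58.5 - 0.257N into the first: N(1 - 0.536·0.257) = 140 - 0.536·58.5.
So N* = 109/0.862 = 126, and then M* = 58.5 - 0.257·126 = 26.1.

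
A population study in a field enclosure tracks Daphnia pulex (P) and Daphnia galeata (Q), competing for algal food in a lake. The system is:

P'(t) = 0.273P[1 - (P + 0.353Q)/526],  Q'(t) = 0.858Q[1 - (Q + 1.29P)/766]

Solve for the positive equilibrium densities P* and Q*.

P* ≈ 469, Q* ≈ 161

Setting both brackets to zero gives the nullclines P + 0.353Q = 526 and 1.29P + Q = 766.
Substituting Q = 766 - 1.29P into the first: P(1 - 0.353·1.29) = 526 - 0.353·766.
So P* = 256/0.545 = 469, and then Q* = 766 - 1.29·469 = 161.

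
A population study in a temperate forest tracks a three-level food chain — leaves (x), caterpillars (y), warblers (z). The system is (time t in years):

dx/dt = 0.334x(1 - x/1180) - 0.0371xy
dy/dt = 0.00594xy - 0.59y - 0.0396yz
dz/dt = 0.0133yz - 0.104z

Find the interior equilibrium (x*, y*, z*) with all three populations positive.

x* ≈ 155, y* ≈ 7.82, z* ≈ 8.36

From dz/dt = 0: 0.0133y* = 0.104, so y* = 7.82.
From dx/dt = 0: 0.334(1 - x*/1180) = 0.0371·7.82, giving x* = 1180·(1 - 0.869) = 155.
From dy/dt = 0: 0.00594·155 - 0.59 = 0.0396z*, so z* = 0.331/0.0396 = 8.36.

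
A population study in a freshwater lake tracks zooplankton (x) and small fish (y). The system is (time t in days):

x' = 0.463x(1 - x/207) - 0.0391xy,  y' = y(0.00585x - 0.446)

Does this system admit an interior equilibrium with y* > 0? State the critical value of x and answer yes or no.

Threshold x = 76.2; K > 76.2, so yes, the predator persists.

The predator equation gives dy/dt > 0 only when x > 0.446/0.00585 = 76.2.
Without the predator, x → K = 207. Since 207 > 76.2, the predator can invade and persist.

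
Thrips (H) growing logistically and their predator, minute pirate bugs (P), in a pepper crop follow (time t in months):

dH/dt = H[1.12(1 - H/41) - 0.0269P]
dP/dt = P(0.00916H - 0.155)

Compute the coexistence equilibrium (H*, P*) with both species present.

H* ≈ 16.9, P* ≈ 24.5

From dP/dt = 0 with P > 0: 0.00916H* = 0.155, so H* = 16.9.
Substitute into dH/dt = 0: 1.12(1 - 16.9/41) = 0.0269P*.
The bracket is 0.587, giving P* = 0.658/0.0269 = 24.5.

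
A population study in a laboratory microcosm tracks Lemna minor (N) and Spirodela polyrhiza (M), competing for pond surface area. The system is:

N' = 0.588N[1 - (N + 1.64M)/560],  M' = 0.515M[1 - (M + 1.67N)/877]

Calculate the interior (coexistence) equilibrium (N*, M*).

Setting both brackets to zero gives the nullclines N + 1.64M = 560 and 1.67N + M = 877.
Substituting M = 877 - 1.67N into the first: N(1 - 1.64·1.67) = 560 - 1.64·877.
So N* = -878/-1.74 = 505, and then M* = 877 - 1.67·505 = 33.5.

N* ≈ 505, M* ≈ 33.5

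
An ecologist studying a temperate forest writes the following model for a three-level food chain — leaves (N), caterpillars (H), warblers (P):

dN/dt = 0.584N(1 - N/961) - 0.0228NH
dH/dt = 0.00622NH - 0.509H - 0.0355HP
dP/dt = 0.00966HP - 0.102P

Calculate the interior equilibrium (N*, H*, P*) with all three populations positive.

From dP/dt = 0: 0.00966H* = 0.102, so H* = 10.6.
From dN/dt = 0: 0.584(1 - N*/961) = 0.0228·10.6, giving N* = 961·(1 - 0.412) = 565.
From dH/dt = 0: 0.00622·565 - 0.509 = 0.0355P*, so P* = 3/0.0355 = 84.6.

N* ≈ 565, H* ≈ 10.6, P* ≈ 84.6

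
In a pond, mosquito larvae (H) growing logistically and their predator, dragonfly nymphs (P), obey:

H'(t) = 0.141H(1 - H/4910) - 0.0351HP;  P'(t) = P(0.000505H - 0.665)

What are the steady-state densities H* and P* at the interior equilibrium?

From dP/dt = 0 with P > 0: 0.000505H* = 0.665, so H* = 1320.
Substitute into dH/dt = 0: 0.141(1 - 1320/4910) = 0.0351P*.
The bracket is 0.732, giving P* = 0.103/0.0351 = 2.94.

H* ≈ 1320, P* ≈ 2.94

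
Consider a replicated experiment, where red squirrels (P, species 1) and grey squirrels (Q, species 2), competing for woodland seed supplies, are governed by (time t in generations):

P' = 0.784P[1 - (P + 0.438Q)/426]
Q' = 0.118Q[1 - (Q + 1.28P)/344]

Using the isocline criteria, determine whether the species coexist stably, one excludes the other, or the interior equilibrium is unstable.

Compare the nullcline intercepts: K1/α12 = 426/0.438 = 973 > K2 = 344; K2/α21 = 344/1.28 = 269 < K1 = 426.
Since the inequalities point opposite ways, species 1 can invade but species 2 cannot.

species 1 excludes species 2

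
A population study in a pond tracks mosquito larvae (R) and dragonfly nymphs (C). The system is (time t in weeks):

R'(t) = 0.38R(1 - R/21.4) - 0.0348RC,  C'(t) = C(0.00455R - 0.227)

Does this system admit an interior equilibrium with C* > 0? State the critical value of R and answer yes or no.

Threshold R = 49.9; K < 49.9, so no, the predator goes extinct.

The predator equation gives dC/dt > 0 only when R > 0.227/0.00455 = 49.9.
Without the predator, R → K = 21.4. Since 21.4 < 49.9, the predator cannot invade.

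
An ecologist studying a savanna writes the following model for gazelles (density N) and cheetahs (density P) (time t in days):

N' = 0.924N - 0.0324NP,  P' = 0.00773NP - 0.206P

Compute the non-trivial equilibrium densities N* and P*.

Set dP/dt = 0 with P > 0: 0.00773N - 0.206 = 0, so N* = 0.206/0.00773 = 26.6.
Set dN/dt = 0 with N > 0: 0.924 - 0.0324P = 0, so P* = 0.924/0.0324 = 28.5.

N* ≈ 26.6, P* ≈ 28.5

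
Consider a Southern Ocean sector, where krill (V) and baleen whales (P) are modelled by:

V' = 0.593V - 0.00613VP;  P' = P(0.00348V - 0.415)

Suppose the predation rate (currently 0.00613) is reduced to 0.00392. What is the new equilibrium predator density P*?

At the interior fixed point, setting dV/dt = 0 with V > 0 fixes P* = (prey growth rate)/(VP coefficient) — independent of the other coefficients.
With the change, P* = 0.593/0.00392 = 151; it rises from 96.7.

P* ≈ 151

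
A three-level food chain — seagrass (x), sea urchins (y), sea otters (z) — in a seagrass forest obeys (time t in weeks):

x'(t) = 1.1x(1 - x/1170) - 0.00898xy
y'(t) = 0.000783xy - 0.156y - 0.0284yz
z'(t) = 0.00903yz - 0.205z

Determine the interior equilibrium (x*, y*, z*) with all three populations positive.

x* ≈ 953, y* ≈ 22.7, z* ≈ 20.8

From dz/dt = 0: 0.00903y* = 0.205, so y* = 22.7.
From dx/dt = 0: 1.1(1 - x*/1170) = 0.00898·22.7, giving x* = 1170·(1 - 0.185) = 953.
From dy/dt = 0: 0.000783·953 - 0.156 = 0.0284z*, so z* = 0.59/0.0284 = 20.8.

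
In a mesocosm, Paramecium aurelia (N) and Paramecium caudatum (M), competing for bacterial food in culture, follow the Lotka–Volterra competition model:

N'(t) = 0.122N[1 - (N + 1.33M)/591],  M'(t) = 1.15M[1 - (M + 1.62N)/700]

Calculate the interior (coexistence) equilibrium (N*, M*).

Setting both brackets to zero gives the nullclines N + 1.33M = 591 and 1.62N + M = 700.
Substituting M = 700 - 1.62N into the first: N(1 - 1.33·1.62) = 591 - 1.33·700.
So N* = -340/-1.15 = 294, and then M* = 700 - 1.62·294 = 223.

N* ≈ 294, M* ≈ 223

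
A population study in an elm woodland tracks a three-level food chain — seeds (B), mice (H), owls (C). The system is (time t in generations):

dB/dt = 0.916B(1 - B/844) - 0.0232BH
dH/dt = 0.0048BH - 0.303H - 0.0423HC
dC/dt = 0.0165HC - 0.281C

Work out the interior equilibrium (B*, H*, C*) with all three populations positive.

B* ≈ 480, H* ≈ 17, C* ≈ 47.3

From dC/dt = 0: 0.0165H* = 0.281, so H* = 17.
From dB/dt = 0: 0.916(1 - B*/844) = 0.0232·17, giving B* = 844·(1 - 0.431) = 480.
From dH/dt = 0: 0.0048·480 - 0.303 = 0.0423C*, so C* = 2/0.0423 = 47.3.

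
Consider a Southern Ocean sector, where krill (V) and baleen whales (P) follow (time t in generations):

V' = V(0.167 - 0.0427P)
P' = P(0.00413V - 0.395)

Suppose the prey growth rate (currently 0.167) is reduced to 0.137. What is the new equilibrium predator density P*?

At the interior fixed point, setting dV/dt = 0 with V > 0 fixes P* = (prey growth rate)/(VP coefficient) — independent of the other coefficients.
With the change, P* = 0.137/0.0427 = 3.21; it falls from 3.91.

P* ≈ 3.21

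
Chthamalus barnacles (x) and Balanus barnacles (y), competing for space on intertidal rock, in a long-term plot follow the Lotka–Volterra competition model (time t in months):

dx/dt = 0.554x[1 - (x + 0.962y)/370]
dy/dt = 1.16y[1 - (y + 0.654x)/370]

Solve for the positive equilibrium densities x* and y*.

x* ≈ 37.9, y* ≈ 345

Setting both brackets to zero gives the nullclines x + 0.962y = 370 and 0.654x + y = 370.
Substituting y = 370 - 0.654x into the first: x(1 - 0.962·0.654) = 370 - 0.962·370.
So x* = 14.1/0.371 = 37.9, and then y* = 370 - 0.654·37.9 = 345.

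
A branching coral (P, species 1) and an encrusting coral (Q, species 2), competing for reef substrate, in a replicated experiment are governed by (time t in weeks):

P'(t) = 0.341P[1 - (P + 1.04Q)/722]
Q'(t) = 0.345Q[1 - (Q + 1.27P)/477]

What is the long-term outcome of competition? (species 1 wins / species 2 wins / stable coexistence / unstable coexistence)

species 1 excludes species 2

Compare the nullcline intercepts: K1/α12 = 722/1.04 = 694 > K2 = 477; K2/α21 = 477/1.27 = 376 < K1 = 722.
Since the inequalities point opposite ways, species 1 can invade but species 2 cannot.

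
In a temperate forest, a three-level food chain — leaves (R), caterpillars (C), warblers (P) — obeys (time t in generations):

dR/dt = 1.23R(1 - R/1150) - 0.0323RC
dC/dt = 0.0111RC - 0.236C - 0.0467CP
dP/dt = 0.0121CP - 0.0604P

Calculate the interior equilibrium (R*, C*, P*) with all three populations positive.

From dP/dt = 0: 0.0121C* = 0.0604, so C* = 4.99.
From dR/dt = 0: 1.23(1 - R*/1150) = 0.0323·4.99, giving R* = 1150·(1 - 0.131) = 999.
From dC/dt = 0: 0.0111·999 - 0.236 = 0.0467P*, so P* = 10.9/0.0467 = 232.

R* ≈ 999, C* ≈ 4.99, P* ≈ 232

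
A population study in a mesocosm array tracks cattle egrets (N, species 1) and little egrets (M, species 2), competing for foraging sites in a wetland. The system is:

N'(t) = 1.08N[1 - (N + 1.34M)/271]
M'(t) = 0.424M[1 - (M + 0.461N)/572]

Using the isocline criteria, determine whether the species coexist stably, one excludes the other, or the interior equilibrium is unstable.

Compare the nullcline intercepts: K1/α12 = 271/1.34 = 202 < K2 = 572; K2/α21 = 572/0.461 = 1240 > K1 = 271.
Since the inequalities point opposite ways, species 2 can invade but species 1 cannot.

species 2 excludes species 1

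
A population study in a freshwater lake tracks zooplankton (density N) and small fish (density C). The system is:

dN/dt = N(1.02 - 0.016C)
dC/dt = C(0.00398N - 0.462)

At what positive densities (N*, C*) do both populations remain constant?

N* ≈ 116, C* ≈ 63.8

Set dC/dt = 0 with C > 0: 0.00398N - 0.462 = 0, so N* = 0.462/0.00398 = 116.
Set dN/dt = 0 with N > 0: 1.02 - 0.016C = 0, so C* = 1.02/0.016 = 63.8.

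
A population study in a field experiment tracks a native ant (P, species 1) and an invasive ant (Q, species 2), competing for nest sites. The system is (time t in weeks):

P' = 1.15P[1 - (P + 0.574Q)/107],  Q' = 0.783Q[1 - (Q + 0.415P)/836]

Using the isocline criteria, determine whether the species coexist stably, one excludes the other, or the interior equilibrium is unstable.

species 2 excludes species 1

Compare the nullcline intercepts: K1/α12 = 107/0.574 = 186 < K2 = 836; K2/α21 = 836/0.415 = 2010 > K1 = 107.
Since the inequalities point opposite ways, species 2 can invade but species 1 cannot.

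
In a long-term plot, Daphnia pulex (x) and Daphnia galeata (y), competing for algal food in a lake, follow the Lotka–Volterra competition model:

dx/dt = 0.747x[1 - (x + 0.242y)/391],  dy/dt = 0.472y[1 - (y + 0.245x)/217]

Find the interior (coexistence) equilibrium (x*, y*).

x* ≈ 360, y* ≈ 129

Setting both brackets to zero gives the nullclines x + 0.242y = 391 and 0.245x + y = 217.
Substituting y = 217 - 0.245x into the first: x(1 - 0.242·0.245) = 391 - 0.242·217.
So x* = 338/0.941 = 360, and then y* = 217 - 0.245·360 = 129.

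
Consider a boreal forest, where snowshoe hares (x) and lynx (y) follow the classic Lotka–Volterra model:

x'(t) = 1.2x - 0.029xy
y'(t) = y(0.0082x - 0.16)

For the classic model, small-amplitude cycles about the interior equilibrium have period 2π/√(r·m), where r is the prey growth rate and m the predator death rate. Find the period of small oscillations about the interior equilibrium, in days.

Here r = 1.2 and m = 0.16, so r·m = 0.192.
ω = √0.192 = 0.438 per day, hence T = 2π/ω ≈ 14.3 days.

T ≈ 14.3 days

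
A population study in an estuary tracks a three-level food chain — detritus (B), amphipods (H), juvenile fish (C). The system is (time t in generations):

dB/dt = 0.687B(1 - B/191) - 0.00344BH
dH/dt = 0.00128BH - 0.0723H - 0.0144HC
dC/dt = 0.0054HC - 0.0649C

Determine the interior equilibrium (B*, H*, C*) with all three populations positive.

B* ≈ 180, H* ≈ 12, C* ≈ 10.9

From dC/dt = 0: 0.0054H* = 0.0649, so H* = 12.
From dB/dt = 0: 0.687(1 - B*/191) = 0.00344·12, giving B* = 191·(1 - 0.0602) = 180.
From dH/dt = 0: 0.00128·180 - 0.0723 = 0.0144C*, so C* = 0.157/0.0144 = 10.9.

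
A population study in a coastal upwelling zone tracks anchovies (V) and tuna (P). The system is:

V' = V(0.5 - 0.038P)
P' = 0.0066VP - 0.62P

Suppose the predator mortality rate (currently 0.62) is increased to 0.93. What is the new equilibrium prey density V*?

V* ≈ 141

At the interior fixed point, setting dP/dt = 0 with P > 0 fixes V* = (predator death rate)/(VP coefficient) — independent of the other coefficients.
With the change, V* = 0.93/0.0066 = 141; it rises from 93.9.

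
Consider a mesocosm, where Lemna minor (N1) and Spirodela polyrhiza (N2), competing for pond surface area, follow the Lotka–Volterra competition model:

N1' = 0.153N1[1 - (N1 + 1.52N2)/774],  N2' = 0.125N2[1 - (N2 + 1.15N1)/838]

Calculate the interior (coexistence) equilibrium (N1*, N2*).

Setting both brackets to zero gives the nullclines N1 + 1.52N2 = 774 and 1.15N1 + N2 = 838.
Substituting N2 = 838 - 1.15N1 into the first: N1(1 - 1.52·1.15) = 774 - 1.52·838.
So N1* = -500/-0.748 = 668, and then N2* = 838 - 1.15·668 = 69.7.

N1* ≈ 668, N2* ≈ 69.7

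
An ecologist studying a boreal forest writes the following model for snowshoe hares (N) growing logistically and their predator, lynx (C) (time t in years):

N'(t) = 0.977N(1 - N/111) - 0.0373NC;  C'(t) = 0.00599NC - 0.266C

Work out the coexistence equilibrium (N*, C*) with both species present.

N* ≈ 44.4, C* ≈ 15.7

From dC/dt = 0 with C > 0: 0.00599N* = 0.266, so N* = 44.4.
Substitute into dN/dt = 0: 0.977(1 - 44.4/111) = 0.0373C*.
The bracket is 0.6, giving C* = 0.586/0.0373 = 15.7.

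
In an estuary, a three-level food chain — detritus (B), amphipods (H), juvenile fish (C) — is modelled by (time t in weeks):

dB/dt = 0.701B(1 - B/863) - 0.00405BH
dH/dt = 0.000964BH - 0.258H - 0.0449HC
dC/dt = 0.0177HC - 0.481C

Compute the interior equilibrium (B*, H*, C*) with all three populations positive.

From dC/dt = 0: 0.0177H* = 0.481, so H* = 27.2.
From dB/dt = 0: 0.701(1 - B*/863) = 0.00405·27.2, giving B* = 863·(1 - 0.157) = 728.
From dH/dt = 0: 0.000964·728 - 0.258 = 0.0449C*, so C* = 0.443/0.0449 = 9.87.

B* ≈ 728, H* ≈ 27.2, C* ≈ 9.87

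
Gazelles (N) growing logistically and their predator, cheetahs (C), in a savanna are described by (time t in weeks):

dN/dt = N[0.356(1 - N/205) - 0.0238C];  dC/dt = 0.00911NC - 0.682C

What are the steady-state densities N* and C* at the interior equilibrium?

N* ≈ 74.9, C* ≈ 9.5

From dC/dt = 0 with C > 0: 0.00911N* = 0.682, so N* = 74.9.
Substitute into dN/dt = 0: 0.356(1 - 74.9/205) = 0.0238C*.
The bracket is 0.635, giving C* = 0.226/0.0238 = 9.5.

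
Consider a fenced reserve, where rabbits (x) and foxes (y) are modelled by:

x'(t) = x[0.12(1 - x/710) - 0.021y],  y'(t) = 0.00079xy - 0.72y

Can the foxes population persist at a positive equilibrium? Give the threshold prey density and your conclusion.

The predator equation gives dy/dt > 0 only when x > 0.72/0.00079 = 911.
Without the predator, x → K = 710. Since 710 < 911, the predator cannot invade.

Threshold x = 911; K < 911, so no, the predator goes extinct.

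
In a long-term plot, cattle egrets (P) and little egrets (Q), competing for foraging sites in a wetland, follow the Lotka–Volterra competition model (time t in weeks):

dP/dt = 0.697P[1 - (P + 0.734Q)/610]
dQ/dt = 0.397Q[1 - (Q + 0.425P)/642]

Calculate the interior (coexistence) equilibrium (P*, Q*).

P* ≈ 202, Q* ≈ 556

Setting both brackets to zero gives the nullclines P + 0.734Q = 610 and 0.425P + Q = 642.
Substituting Q = 642 - 0.425P into the first: P(1 - 0.734·0.425) = 610 - 0.734·642.
So P* = 139/0.688 = 202, and then Q* = 642 - 0.425·202 = 556.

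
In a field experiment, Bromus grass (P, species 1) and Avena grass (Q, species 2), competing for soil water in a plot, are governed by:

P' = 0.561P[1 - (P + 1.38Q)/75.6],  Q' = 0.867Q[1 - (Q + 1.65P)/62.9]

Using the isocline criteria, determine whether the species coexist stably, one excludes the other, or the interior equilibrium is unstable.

unstable coexistence (outcome depends on initial conditions)

Compare the nullcline intercepts: K1/α12 = 75.6/1.38 = 54.8 < K2 = 62.9; K2/α21 = 62.9/1.65 = 38.1 < K1 = 75.6.
Since both are reversed, neither can invade when rare; the interior point is a saddle.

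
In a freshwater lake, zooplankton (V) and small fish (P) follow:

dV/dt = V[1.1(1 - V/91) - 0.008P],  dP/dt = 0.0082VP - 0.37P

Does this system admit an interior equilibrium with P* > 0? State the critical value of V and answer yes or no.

The predator equation gives dP/dt > 0 only when V > 0.37/0.0082 = 45.1.
Without the predator, V → K = 91. Since 91 > 45.1, the predator can invade and persist.

Threshold V = 45.1; K > 45.1, so yes, the predator persists.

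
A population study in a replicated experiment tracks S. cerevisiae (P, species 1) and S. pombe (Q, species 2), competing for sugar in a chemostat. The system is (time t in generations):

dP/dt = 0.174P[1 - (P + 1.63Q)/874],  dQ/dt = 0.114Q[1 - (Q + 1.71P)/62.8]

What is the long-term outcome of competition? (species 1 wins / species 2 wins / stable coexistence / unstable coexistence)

species 1 excludes species 2

Compare the nullcline intercepts: K1/α12 = 874/1.63 = 536 > K2 = 62.8; K2/α21 = 62.8/1.71 = 36.7 < K1 = 874.
Since the inequalities point opposite ways, species 1 can invade but species 2 cannot.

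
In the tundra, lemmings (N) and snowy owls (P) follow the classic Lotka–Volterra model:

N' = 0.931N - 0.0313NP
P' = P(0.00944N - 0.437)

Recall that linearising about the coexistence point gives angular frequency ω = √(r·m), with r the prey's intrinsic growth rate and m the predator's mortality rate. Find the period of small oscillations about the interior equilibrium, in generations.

T ≈ 9.85 generations

Here r = 0.931 and m = 0.437, so r·m = 0.407.
ω = √0.407 = 0.638 per generation, hence T = 2π/ω ≈ 9.85 generations.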